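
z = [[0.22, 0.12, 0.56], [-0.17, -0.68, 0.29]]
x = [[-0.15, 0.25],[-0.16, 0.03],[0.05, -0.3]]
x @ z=[[-0.08, -0.19, -0.01], [-0.04, -0.04, -0.08], [0.06, 0.21, -0.06]]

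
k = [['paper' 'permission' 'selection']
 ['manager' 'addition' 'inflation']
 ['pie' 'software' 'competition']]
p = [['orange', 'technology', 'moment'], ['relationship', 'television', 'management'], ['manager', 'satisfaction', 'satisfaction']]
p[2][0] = 'manager'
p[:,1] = ['technology', 'television', 'satisfaction']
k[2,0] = 'pie'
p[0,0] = 'orange'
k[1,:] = ['manager', 'addition', 'inflation']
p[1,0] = 'relationship'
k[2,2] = 'competition'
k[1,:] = ['manager', 'addition', 'inflation']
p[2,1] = 'satisfaction'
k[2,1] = 'software'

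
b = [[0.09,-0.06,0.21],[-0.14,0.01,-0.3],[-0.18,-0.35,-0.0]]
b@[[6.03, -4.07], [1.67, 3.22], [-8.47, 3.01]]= [[-1.34, 0.07], [1.71, -0.30], [-1.67, -0.39]]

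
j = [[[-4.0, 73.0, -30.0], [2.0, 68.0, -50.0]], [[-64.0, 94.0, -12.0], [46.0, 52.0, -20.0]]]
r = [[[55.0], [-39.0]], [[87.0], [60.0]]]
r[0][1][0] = -39.0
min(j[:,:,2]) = -50.0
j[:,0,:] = [[-4.0, 73.0, -30.0], [-64.0, 94.0, -12.0]]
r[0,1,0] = -39.0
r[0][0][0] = 55.0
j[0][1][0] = 2.0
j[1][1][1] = 52.0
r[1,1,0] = 60.0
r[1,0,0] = 87.0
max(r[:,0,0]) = 87.0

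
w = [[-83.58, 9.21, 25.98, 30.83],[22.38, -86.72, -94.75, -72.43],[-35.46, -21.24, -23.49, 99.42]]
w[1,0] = 22.38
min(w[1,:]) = -94.75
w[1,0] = 22.38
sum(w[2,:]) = 19.230000000000004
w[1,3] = -72.43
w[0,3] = 30.83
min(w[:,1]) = -86.72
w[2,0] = -35.46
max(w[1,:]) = 22.38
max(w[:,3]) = 99.42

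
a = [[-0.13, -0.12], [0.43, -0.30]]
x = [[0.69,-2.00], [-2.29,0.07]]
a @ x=[[0.19, 0.25], [0.98, -0.88]]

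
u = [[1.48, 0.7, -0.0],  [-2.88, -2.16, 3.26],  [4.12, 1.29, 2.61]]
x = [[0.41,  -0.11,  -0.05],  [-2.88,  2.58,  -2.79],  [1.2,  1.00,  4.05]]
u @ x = [[-1.41, 1.64, -2.03],  [8.95, -2.00, 19.37],  [1.11, 5.48, 6.77]]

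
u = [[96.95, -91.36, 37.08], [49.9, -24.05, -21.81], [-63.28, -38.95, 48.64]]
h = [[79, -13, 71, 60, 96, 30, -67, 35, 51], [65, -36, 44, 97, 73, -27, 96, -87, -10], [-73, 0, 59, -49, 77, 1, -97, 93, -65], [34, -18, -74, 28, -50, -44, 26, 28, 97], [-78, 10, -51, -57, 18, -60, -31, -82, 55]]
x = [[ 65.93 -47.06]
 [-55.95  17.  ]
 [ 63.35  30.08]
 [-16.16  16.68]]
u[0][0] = 96.95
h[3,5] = -44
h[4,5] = -60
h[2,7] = 93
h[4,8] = 55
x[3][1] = 16.68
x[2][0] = 63.35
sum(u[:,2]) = 63.91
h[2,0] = -73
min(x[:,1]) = -47.06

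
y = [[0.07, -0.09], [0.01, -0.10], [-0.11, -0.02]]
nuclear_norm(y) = 0.26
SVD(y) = [[-0.75,-0.06],[-0.54,-0.52],[0.38,-0.85]] @ diag([0.15148536256184458, 0.11248193156905911]) @ [[-0.66, 0.75],[0.75, 0.66]]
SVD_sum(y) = [[0.07,-0.09], [0.05,-0.06], [-0.04,0.04]] + [[-0.0, -0.0], [-0.04, -0.04], [-0.07, -0.06]]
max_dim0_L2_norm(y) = 0.14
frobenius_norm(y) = 0.19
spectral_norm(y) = 0.15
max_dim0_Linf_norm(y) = 0.11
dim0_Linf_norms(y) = [0.11, 0.1]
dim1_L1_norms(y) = [0.16, 0.11, 0.13]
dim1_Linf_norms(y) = [0.09, 0.1, 0.11]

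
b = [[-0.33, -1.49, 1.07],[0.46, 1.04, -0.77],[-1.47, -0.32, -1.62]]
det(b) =-0.681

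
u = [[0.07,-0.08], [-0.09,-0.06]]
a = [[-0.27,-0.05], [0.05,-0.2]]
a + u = [[-0.20,-0.13], [-0.04,-0.26]]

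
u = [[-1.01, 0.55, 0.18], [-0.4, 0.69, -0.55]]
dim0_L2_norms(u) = [1.09, 0.88, 0.58]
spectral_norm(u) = 1.36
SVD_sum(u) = [[-0.84,0.69,-0.15], [-0.62,0.51,-0.11]] + [[-0.17, -0.14, 0.33], [0.22, 0.18, -0.44]]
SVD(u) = [[-0.80, -0.60], [-0.6, 0.80]] @ diag([1.364647621083139, 0.6567624153924532]) @ [[0.77, -0.62, 0.13], [0.43, 0.35, -0.84]]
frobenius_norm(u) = 1.51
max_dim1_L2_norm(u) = 1.16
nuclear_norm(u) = 2.02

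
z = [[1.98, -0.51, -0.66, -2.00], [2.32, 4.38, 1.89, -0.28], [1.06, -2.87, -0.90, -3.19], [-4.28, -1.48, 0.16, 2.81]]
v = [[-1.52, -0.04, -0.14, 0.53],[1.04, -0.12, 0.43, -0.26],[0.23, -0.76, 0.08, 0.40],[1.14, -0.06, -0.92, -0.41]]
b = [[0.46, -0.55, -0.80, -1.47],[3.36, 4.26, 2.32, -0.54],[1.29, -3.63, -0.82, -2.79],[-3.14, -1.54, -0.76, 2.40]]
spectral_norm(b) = 7.12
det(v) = 0.01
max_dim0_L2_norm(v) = 2.18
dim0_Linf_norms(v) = [1.52, 0.76, 0.92, 0.53]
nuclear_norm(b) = 13.45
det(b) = 0.11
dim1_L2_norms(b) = [1.82, 5.93, 4.83, 4.31]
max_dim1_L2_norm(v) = 1.62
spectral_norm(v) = 2.29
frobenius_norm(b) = 8.96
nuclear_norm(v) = 4.20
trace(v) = -1.97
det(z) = -2.49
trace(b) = 6.30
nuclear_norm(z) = 13.99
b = v + z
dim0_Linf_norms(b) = [3.36, 4.26, 2.32, 2.79]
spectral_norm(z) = 6.98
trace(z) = 8.27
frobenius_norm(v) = 2.66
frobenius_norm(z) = 9.25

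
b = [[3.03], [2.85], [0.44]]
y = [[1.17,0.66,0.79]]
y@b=[[5.77]]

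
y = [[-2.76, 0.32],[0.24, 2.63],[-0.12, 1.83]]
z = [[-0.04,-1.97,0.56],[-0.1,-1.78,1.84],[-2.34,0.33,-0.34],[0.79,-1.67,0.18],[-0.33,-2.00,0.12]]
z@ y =[[-0.43, -4.17],  [-0.37, -1.35],  [6.58, -0.5],  [-2.60, -3.81],  [0.42, -5.15]]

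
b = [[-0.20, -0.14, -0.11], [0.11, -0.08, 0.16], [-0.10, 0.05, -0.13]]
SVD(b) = [[-0.70, -0.71, -0.06], [0.54, -0.59, 0.6], [-0.47, 0.39, 0.79]] @ diag([0.3343866135077049, 0.18271644967288345, 0.0005401164554473992]) @ [[0.74, 0.09, 0.67], [0.21, 0.91, -0.36], [-0.64, 0.41, 0.65]]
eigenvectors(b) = [[-0.02+0.47j, -0.02-0.47j, (-0.64+0j)], [(0.7+0j), (0.7-0j), (0.41+0j)], [(-0.53+0.04j), -0.53-0.04j, (0.65+0j)]]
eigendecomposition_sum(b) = [[-0.10+0.03j, -0.07-0.03j, (-0.05+0.05j)], [0.06+0.15j, -0.04+0.11j, 0.08+0.08j], [-0.05-0.11j, 0.02-0.08j, (-0.07-0.05j)]] + [[-0.10-0.03j, -0.07+0.03j, (-0.05-0.05j)], [(0.06-0.15j), (-0.04-0.11j), 0.08-0.08j], [-0.05+0.11j, 0.02+0.08j, (-0.07+0.05j)]] + [[-0j, (-0-0j), -0.00-0.00j], [-0.00+0.00j, 0j, 0.00+0.00j], [-0.00+0.00j, 0j, 0.00+0.00j]]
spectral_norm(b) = 0.33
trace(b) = -0.41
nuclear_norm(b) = 0.52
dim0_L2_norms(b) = [0.25, 0.17, 0.23]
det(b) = 0.00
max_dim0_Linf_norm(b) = 0.2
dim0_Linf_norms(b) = [0.2, 0.14, 0.16]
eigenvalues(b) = [(-0.21+0.08j), (-0.21-0.08j), 0j]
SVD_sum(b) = [[-0.17, -0.02, -0.16], [0.13, 0.02, 0.12], [-0.11, -0.01, -0.1]] + [[-0.03, -0.12, 0.05], [-0.02, -0.1, 0.04], [0.02, 0.06, -0.03]] + [[0.00, -0.00, -0.00], [-0.00, 0.0, 0.0], [-0.0, 0.0, 0.0]]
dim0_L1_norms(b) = [0.41, 0.27, 0.4]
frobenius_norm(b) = 0.38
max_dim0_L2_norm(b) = 0.25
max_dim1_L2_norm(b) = 0.27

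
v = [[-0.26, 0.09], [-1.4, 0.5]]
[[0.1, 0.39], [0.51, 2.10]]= v@ [[-0.44, -1.80], [-0.21, -0.84]]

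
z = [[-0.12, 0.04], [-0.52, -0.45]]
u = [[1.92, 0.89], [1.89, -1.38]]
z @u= [[-0.15, -0.16], [-1.85, 0.16]]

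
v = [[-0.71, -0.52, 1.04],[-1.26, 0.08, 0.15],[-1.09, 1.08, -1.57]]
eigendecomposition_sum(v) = [[-0j,-0.00+0.00j,-0j],[0.01-0.00j,-0.01+0.00j,(0.01-0j)],[0.01-0.00j,(-0.01+0j),0.00-0.00j]] + [[(-0.36+2.08j), (-0.26-2.43j), (0.52+3.61j)], [-0.63+2.11j, 0.04-2.55j, 0.07+3.80j], [-0.55+0.21j, (0.54-0.41j), -0.79+0.64j]] + [[-0.36-2.08j,-0.26+2.43j,0.52-3.61j], [-0.63-2.11j,0.04+2.55j,(0.07-3.8j)], [-0.55-0.21j,0.54+0.41j,(-0.79-0.64j)]]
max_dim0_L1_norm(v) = 3.06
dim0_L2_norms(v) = [1.81, 1.2, 1.89]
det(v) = -0.01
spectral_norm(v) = 2.36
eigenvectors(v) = [[(0.12+0j), 0.68-0.08j, (0.68+0.08j)], [0.85+0.00j, 0.71+0.00j, 0.71-0.00j], [(0.51+0j), (0.12+0.15j), 0.12-0.15j]]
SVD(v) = [[0.30, 0.70, 0.64], [-0.21, 0.71, -0.68], [-0.93, 0.07, 0.36]] @ diag([2.3571019619240254, 1.6541062298790636, 0.0017092013285245917]) @ [[0.45, -0.5, 0.74], [-0.88, -0.14, 0.45], [0.12, 0.85, 0.51]]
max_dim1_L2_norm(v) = 2.2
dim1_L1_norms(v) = [2.27, 1.49, 3.74]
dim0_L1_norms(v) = [3.06, 1.68, 2.76]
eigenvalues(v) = [(-0.01+0j), (-1.1+0.18j), (-1.1-0.18j)]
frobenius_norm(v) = 2.88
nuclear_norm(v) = 4.01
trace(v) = -2.20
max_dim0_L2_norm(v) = 1.89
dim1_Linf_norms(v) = [1.04, 1.26, 1.57]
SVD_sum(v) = [[0.32, -0.35, 0.52], [-0.23, 0.25, -0.37], [-0.99, 1.10, -1.62]] + [[-1.03, -0.17, 0.52], [-1.03, -0.17, 0.52], [-0.10, -0.02, 0.05]] + [[0.0,0.00,0.0], [-0.0,-0.0,-0.00], [0.00,0.0,0.00]]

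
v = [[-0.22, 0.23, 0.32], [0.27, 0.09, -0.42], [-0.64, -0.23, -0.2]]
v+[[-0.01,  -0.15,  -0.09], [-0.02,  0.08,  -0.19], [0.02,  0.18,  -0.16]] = [[-0.23, 0.08, 0.23], [0.25, 0.17, -0.61], [-0.62, -0.05, -0.36]]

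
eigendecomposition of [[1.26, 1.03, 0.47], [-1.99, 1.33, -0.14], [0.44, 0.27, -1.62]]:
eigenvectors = [[(-0-0.58j), -0.00+0.58j, (-0.14+0j)], [(0.81+0j), (0.81-0j), -0.05+0.00j], [(0.02-0.1j), 0.02+0.10j, (0.99+0j)]]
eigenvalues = [(1.33+1.45j), (1.33-1.45j), (-1.7+0j)]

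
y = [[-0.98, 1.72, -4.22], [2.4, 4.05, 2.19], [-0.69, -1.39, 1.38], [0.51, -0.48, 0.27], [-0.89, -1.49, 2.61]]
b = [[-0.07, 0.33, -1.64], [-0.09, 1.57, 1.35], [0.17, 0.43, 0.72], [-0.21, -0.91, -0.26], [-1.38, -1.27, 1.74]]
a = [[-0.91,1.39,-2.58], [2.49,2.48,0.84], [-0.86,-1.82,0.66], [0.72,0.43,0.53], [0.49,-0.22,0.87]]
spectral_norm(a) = 4.13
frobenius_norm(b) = 3.91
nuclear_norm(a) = 7.59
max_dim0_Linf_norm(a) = 2.58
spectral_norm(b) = 3.00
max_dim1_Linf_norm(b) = 1.74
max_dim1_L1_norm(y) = 8.64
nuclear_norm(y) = 12.31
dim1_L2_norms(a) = [3.07, 3.61, 2.12, 0.99, 1.02]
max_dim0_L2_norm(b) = 2.85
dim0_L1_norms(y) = [5.47, 9.13, 10.67]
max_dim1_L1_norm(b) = 4.39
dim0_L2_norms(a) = [2.92, 3.41, 2.97]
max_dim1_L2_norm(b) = 2.56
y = a + b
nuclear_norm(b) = 6.17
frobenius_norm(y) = 7.96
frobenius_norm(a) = 5.38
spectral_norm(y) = 5.79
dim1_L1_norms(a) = [4.88, 5.81, 3.34, 1.68, 1.58]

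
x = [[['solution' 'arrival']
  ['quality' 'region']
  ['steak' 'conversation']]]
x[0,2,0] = 'steak'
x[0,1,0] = 'quality'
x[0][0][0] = 'solution'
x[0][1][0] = 'quality'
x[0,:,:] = [['solution', 'arrival'], ['quality', 'region'], ['steak', 'conversation']]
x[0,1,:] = ['quality', 'region']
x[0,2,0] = 'steak'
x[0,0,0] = 'solution'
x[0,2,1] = 'conversation'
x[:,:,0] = [['solution', 'quality', 'steak']]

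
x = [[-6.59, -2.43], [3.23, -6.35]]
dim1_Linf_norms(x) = [6.59, 6.35]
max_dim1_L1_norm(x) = 9.58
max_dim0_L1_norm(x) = 9.82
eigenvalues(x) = [(-6.47+2.8j), (-6.47-2.8j)]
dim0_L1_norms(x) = [9.82, 8.78]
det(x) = 49.70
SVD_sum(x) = [[-4.50, 2.08], [5.08, -2.35]] + [[-2.09, -4.51], [-1.85, -4.0]]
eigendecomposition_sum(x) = [[-3.29+1.26j, (-1.21-2.81j)], [1.62+3.73j, (-3.17+1.54j)]] + [[-3.29-1.26j,(-1.21+2.81j)], [(1.62-3.73j),(-3.17-1.54j)]]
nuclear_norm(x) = 14.12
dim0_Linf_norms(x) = [6.59, 6.35]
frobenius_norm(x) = 10.00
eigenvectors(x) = [[0.03-0.65j,(0.03+0.65j)],[-0.76+0.00j,-0.76-0.00j]]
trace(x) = -12.94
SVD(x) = [[-0.66, 0.75], [0.75, 0.66]] @ diag([7.479467540663433, 6.644243019950588]) @ [[0.91, -0.42],[-0.42, -0.91]]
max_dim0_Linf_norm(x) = 6.59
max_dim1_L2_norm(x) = 7.12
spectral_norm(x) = 7.48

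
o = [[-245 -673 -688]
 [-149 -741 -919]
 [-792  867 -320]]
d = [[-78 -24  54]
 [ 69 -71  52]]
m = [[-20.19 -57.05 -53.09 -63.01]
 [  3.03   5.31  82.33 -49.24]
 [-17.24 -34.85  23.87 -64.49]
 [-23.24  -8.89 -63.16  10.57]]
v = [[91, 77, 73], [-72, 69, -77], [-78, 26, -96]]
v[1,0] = -72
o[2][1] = 867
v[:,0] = [91, -72, -78]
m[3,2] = -63.16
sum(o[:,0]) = -1186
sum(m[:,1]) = -95.48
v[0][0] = 91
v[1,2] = -77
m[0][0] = -20.19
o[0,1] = -673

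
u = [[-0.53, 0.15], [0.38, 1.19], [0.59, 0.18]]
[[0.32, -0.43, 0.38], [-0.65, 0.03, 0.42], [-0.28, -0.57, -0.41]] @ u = [[-0.11, -0.4], [0.6, 0.01], [-0.31, -0.79]]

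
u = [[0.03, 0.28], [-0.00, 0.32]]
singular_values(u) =[0.43, 0.02]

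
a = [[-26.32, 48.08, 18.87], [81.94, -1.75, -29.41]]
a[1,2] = -29.41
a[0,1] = 48.08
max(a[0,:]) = 48.08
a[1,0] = 81.94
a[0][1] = 48.08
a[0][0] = -26.32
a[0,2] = 18.87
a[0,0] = -26.32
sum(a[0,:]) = 40.629999999999995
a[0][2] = 18.87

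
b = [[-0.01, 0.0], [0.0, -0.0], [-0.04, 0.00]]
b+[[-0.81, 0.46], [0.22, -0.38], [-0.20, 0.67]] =[[-0.82, 0.46], [0.22, -0.38], [-0.24, 0.67]]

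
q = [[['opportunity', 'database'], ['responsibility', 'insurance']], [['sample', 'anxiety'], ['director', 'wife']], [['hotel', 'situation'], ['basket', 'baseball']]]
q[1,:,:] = [['sample', 'anxiety'], ['director', 'wife']]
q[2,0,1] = 'situation'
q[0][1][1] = 'insurance'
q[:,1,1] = ['insurance', 'wife', 'baseball']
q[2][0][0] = 'hotel'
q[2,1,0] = 'basket'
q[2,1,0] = 'basket'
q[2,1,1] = 'baseball'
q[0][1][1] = 'insurance'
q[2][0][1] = 'situation'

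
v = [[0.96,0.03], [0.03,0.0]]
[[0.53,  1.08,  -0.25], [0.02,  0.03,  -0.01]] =v@[[0.54, 1.12, -0.28], [0.36, 0.19, 0.61]]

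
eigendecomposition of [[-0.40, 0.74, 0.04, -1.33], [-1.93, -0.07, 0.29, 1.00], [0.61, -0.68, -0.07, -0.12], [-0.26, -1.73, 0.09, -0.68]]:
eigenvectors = [[(0.2+0.4j), (0.2-0.4j), (0.61+0j), (-0.15+0j)], [-0.66+0.00j, -0.66-0.00j, 0.30+0.00j, (-0.03+0j)], [(0.18-0.25j), (0.18+0.25j), (-0.05+0j), -0.99+0.00j], [(0.15-0.49j), 0.15+0.49j, (0.73+0j), (-0+0j)]]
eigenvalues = [(0.2+2.01j), (0.2-2.01j), (-1.62+0j), 0j]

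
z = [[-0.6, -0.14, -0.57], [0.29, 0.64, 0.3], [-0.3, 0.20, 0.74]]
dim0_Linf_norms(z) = [0.6, 0.64, 0.74]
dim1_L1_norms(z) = [1.31, 1.23, 1.24]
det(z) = -0.35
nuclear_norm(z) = 2.27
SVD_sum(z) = [[-0.25, -0.36, -0.59], [0.23, 0.32, 0.52], [0.20, 0.29, 0.47]] + [[-0.26, -0.03, 0.13], [0.17, 0.02, -0.08], [-0.51, -0.06, 0.26]] + [[-0.09, 0.25, -0.11], [-0.10, 0.30, -0.14], [0.01, -0.03, 0.01]]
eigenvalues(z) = [-0.7, 0.51, 0.97]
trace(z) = 0.78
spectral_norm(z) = 1.14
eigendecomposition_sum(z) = [[-0.65, -0.03, -0.25], [0.18, 0.01, 0.07], [-0.16, -0.01, -0.06]] + [[0.03, 0.07, -0.03], [0.14, 0.39, -0.15], [-0.09, -0.24, 0.09]] + [[0.02, -0.18, -0.29], [-0.03, 0.24, 0.38], [-0.05, 0.45, 0.71]]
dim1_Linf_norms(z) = [0.6, 0.64, 0.74]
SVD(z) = [[-0.64, -0.43, -0.63], [0.57, 0.28, -0.77], [0.51, -0.86, 0.07]] @ diag([1.1435176822982847, 0.6740037007087596, 0.4515377300980016]) @ [[0.35, 0.49, 0.80], [0.89, 0.10, -0.45], [0.30, -0.87, 0.4]]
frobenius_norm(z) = 1.40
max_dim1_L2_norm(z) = 0.84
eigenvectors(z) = [[0.94, -0.16, -0.34], [-0.25, -0.84, 0.45], [0.23, 0.52, 0.83]]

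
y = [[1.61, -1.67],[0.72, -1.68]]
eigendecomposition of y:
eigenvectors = [[0.97, 0.50], [0.24, 0.86]]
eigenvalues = [1.19, -1.26]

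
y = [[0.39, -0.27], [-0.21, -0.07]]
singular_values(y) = [0.5, 0.17]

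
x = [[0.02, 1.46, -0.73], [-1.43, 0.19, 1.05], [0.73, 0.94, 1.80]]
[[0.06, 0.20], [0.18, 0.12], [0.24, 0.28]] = x @ [[-0.04, -0.01], [0.09, 0.17], [0.10, 0.07]]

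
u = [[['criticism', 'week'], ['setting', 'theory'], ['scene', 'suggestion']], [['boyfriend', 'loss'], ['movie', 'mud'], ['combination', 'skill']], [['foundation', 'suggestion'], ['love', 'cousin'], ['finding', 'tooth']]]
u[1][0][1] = 'loss'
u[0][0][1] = 'week'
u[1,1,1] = 'mud'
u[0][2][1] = 'suggestion'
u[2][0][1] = 'suggestion'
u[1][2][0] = 'combination'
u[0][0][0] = 'criticism'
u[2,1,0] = 'love'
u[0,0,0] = 'criticism'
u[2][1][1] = 'cousin'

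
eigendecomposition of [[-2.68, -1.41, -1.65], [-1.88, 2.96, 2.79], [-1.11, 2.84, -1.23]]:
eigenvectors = [[-0.25, 0.95, -0.7], [0.86, 0.16, -0.5], [0.44, 0.28, 0.51]]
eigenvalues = [4.95, -3.4, -2.5]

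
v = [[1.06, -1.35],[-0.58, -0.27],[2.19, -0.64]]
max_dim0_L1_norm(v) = 3.83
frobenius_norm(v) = 2.93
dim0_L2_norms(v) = [2.5, 1.52]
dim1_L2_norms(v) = [1.72, 0.64, 2.28]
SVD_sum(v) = [[1.39, -0.70], [-0.35, 0.18], [2.0, -1.01]] + [[-0.33,  -0.65], [-0.23,  -0.45], [0.19,  0.37]]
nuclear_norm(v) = 3.73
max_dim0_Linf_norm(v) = 2.19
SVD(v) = [[-0.56, -0.74], [0.14, -0.51], [-0.81, 0.43]] @ diag([2.75803828075653, 0.9768955122640117]) @ [[-0.89, 0.45], [0.45, 0.89]]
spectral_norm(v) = 2.76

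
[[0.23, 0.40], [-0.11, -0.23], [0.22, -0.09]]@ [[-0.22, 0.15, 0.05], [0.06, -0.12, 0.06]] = [[-0.03,-0.01,0.04],[0.01,0.01,-0.02],[-0.05,0.04,0.01]]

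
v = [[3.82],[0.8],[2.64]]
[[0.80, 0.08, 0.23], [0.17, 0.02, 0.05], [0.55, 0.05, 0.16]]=v @ [[0.21,0.02,0.06]]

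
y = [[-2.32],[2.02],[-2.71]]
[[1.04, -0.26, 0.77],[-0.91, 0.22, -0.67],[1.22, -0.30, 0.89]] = y@[[-0.45, 0.11, -0.33]]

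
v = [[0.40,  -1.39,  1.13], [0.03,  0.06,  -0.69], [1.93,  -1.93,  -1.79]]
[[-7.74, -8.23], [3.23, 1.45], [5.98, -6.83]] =v @ [[1.37, -1.01], [2.37, 4.18], [-4.42, -1.78]]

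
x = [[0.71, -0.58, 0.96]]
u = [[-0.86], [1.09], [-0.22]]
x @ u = [[-1.45]]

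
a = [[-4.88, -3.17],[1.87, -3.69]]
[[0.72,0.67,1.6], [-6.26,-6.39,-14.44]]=a @ [[-0.94, -0.95, -2.16], [1.22, 1.25, 2.82]]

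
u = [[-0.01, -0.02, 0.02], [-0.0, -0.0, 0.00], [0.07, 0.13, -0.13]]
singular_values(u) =[0.2, 0.0, 0.0]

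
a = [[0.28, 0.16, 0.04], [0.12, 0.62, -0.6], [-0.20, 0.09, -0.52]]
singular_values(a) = [0.98, 0.47, 0.09]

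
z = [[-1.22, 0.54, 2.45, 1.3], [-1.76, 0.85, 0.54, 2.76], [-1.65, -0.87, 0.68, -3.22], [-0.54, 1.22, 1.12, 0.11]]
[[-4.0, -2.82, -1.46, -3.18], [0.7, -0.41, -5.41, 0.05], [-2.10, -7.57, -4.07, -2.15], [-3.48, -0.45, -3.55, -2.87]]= z @ [[-0.39, 1.88, 3.15, 0.04],[-1.30, 1.25, -2.7, -1.13],[-1.96, -0.94, 1.23, -1.38],[0.79, 0.85, 0.64, 0.66]]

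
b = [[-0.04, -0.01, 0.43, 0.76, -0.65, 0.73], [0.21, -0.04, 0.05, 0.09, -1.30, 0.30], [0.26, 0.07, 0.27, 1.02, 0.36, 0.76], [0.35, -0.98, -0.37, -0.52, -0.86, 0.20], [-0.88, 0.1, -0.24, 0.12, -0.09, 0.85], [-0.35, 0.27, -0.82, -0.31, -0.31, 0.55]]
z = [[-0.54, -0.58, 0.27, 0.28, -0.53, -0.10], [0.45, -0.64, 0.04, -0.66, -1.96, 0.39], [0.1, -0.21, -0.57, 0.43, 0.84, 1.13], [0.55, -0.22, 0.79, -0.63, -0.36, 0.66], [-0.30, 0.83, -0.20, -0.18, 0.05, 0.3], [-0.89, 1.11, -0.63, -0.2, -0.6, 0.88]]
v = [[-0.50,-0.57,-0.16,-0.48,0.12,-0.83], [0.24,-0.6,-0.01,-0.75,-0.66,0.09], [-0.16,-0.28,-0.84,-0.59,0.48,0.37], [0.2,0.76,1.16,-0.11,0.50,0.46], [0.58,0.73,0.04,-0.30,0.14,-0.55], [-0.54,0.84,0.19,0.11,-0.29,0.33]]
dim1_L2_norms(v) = [1.24, 1.19, 1.23, 1.56, 1.13, 1.11]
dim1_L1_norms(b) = [2.62, 1.99, 2.74, 3.28, 2.28, 2.61]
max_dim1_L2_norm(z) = 2.25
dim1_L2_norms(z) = [1.03, 2.25, 1.6, 1.39, 0.97, 1.9]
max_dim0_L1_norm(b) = 3.57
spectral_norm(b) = 2.00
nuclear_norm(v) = 7.10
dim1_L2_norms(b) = [1.31, 1.36, 1.38, 1.51, 1.26, 1.17]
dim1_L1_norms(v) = [2.66, 2.35, 2.72, 3.19, 2.34, 2.3]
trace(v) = -1.58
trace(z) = -1.45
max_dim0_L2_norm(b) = 1.76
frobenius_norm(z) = 3.89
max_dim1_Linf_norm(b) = 1.3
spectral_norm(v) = 2.07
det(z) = 0.11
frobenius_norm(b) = 3.27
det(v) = -2.04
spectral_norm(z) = 2.57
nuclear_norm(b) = 6.74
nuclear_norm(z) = 8.06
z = v + b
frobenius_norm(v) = 3.07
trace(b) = 0.13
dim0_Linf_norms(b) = [0.88, 0.98, 0.82, 1.02, 1.3, 0.85]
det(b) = 0.01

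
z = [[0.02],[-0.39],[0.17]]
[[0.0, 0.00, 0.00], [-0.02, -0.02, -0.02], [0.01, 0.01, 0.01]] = z @[[0.06,0.06,0.06]]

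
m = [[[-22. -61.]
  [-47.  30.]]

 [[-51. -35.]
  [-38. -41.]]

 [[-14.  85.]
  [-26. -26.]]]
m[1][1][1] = -41.0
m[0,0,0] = -22.0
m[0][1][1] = 30.0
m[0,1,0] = -47.0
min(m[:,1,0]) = -47.0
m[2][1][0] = -26.0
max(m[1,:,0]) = -38.0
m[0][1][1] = 30.0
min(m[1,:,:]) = -51.0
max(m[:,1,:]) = 30.0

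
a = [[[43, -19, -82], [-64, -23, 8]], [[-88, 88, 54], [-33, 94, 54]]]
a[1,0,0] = -88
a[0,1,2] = 8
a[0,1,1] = -23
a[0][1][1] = -23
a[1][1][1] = 94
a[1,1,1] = 94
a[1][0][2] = 54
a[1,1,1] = 94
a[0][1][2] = 8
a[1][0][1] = 88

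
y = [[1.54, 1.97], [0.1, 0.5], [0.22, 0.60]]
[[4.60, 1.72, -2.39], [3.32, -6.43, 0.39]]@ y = [[6.73,  8.49],[4.56,  3.56]]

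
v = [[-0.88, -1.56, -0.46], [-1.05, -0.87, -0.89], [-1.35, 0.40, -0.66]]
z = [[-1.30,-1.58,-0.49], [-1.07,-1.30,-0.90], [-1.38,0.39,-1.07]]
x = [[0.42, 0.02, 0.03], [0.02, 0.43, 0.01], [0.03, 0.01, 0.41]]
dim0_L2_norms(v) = [1.92, 1.83, 1.2]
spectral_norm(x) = 0.46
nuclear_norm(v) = 4.18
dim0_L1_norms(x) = [0.47, 0.46, 0.45]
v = z + x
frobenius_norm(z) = 3.36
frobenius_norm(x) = 0.73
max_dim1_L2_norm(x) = 0.43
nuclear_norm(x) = 1.26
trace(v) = -2.41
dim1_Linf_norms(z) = [1.58, 1.3, 1.38]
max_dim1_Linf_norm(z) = 1.58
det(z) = -1.33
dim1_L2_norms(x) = [0.42, 0.43, 0.41]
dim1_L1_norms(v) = [2.9, 2.81, 2.41]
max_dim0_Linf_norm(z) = 1.58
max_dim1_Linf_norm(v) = 1.56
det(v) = -0.88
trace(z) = -3.67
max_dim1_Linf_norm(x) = 0.43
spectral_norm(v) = 2.55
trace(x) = 1.26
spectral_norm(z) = 3.01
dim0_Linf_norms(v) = [1.35, 1.56, 0.89]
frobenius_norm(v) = 2.91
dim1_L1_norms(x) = [0.47, 0.46, 0.45]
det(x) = 0.07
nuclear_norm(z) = 4.77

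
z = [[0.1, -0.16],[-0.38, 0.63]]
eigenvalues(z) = [0.0, 0.73]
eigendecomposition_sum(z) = [[0.00, 0.00], [0.00, 0.00]] + [[0.10, -0.16], [-0.38, 0.63]]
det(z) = 0.00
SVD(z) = [[-0.25, 0.97],[0.97, 0.25]] @ diag([0.7595338111032768, 0.0028965135821989404]) @ [[-0.52, 0.86], [0.86, 0.52]]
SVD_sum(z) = [[0.10, -0.16], [-0.38, 0.63]] + [[0.0, 0.0], [0.0, 0.00]]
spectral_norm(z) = 0.76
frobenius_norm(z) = 0.76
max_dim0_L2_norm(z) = 0.65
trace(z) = 0.73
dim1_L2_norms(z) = [0.19, 0.74]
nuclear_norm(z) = 0.76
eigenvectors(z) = [[-0.86, 0.25], [-0.52, -0.97]]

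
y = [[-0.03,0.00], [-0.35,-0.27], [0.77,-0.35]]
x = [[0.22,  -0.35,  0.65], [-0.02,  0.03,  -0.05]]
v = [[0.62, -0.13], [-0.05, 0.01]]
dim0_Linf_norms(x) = [0.22, 0.35, 0.65]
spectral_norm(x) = 0.77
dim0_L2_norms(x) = [0.22, 0.35, 0.65]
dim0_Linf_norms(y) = [0.77, 0.35]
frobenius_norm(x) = 0.77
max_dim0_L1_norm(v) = 0.67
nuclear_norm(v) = 0.64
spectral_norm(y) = 0.88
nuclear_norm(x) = 0.78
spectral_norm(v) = 0.64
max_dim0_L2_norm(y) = 0.85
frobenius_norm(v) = 0.64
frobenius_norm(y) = 0.95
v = x @ y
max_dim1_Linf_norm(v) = 0.62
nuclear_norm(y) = 1.25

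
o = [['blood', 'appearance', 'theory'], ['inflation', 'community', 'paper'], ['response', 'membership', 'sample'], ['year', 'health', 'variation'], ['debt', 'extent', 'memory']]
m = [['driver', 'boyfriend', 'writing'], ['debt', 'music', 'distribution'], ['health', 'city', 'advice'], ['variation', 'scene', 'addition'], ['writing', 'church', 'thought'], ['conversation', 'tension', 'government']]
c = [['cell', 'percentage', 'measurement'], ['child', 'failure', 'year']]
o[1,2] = 'paper'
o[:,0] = ['blood', 'inflation', 'response', 'year', 'debt']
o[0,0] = 'blood'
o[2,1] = 'membership'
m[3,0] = 'variation'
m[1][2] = 'distribution'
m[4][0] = 'writing'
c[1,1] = 'failure'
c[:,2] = ['measurement', 'year']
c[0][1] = 'percentage'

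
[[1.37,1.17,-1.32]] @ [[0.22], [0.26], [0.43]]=[[0.04]]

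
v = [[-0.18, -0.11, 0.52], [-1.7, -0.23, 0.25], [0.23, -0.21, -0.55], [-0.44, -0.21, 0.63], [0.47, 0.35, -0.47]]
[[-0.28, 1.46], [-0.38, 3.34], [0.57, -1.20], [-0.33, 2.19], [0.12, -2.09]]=v @ [[0.24,-1.50],[-0.81,-1.24],[-0.62,2.02]]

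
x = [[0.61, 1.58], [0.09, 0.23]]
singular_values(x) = [1.71, 0.0]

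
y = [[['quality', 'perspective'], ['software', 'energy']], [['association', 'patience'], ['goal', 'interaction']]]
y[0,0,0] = 'quality'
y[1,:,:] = [['association', 'patience'], ['goal', 'interaction']]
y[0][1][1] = 'energy'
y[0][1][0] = 'software'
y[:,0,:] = [['quality', 'perspective'], ['association', 'patience']]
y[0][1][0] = 'software'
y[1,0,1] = 'patience'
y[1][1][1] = 'interaction'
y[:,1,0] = ['software', 'goal']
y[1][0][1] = 'patience'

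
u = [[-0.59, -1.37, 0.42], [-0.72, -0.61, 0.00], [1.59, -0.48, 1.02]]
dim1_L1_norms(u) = [2.38, 1.33, 3.09]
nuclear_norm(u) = 3.78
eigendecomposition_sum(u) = [[0.31, -0.27, 0.28], [-0.11, 0.09, -0.1], [1.18, -1.02, 1.08]] + [[-0.91,-1.09,0.14], [-0.6,-0.72,0.09], [0.43,0.51,-0.07]] + [[0.01,-0.02,-0.00], [-0.01,0.02,0.00], [-0.02,0.03,0.01]]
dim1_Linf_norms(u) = [1.37, 0.72, 1.59]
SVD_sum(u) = [[-0.28,0.01,-0.14], [-0.57,0.01,-0.28], [1.69,-0.04,0.83]] + [[-0.31, -1.37, 0.57], [-0.15, -0.63, 0.26], [-0.1, -0.44, 0.18]] + [[0.00, -0.00, -0.01], [-0.01, 0.01, 0.02], [-0.00, 0.0, 0.00]]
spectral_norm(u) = 2.01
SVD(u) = [[-0.15, -0.87, 0.46], [-0.31, -0.40, -0.86], [0.94, -0.28, -0.21]] @ diag([2.014819946023291, 1.7408883203023695, 0.024666603769082016]) @ [[0.90, -0.02, 0.44], [0.21, 0.9, -0.37], [0.39, -0.43, -0.82]]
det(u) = -0.09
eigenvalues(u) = [1.48, -1.7, 0.03]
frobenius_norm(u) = 2.66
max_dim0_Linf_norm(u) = 1.59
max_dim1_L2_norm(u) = 1.95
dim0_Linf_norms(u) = [1.59, 1.37, 1.02]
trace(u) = -0.18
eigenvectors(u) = [[0.25, -0.78, -0.38], [-0.09, -0.51, 0.43], [0.96, 0.36, 0.82]]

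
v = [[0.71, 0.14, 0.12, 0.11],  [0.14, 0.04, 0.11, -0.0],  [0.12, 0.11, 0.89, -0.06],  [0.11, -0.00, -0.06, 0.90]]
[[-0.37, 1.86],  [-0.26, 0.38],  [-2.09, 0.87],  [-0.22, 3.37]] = v @ [[-0.51, 1.78], [2.49, 0.7], [-2.61, 0.89], [-0.36, 3.59]]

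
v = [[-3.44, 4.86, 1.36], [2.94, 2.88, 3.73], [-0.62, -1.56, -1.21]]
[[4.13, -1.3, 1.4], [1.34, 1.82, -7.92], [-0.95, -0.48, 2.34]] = v @ [[-0.20, 0.52, -1.17],[0.72, 0.1, -0.26],[-0.04, 0.00, -1.0]]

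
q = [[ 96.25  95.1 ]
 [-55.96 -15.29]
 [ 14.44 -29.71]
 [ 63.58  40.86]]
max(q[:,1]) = 95.1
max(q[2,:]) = 14.44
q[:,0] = [96.25, -55.96, 14.44, 63.58]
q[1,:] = [-55.96, -15.29]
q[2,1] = -29.71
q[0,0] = 96.25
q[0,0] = 96.25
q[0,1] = 95.1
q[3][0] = 63.58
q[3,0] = 63.58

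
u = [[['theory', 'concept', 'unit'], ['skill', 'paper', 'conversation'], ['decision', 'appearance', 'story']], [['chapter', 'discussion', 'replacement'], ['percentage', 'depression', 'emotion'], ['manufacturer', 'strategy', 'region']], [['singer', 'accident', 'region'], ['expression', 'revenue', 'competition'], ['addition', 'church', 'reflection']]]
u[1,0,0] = 'chapter'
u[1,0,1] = 'discussion'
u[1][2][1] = 'strategy'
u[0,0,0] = 'theory'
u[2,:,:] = [['singer', 'accident', 'region'], ['expression', 'revenue', 'competition'], ['addition', 'church', 'reflection']]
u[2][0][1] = 'accident'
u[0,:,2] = ['unit', 'conversation', 'story']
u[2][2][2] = 'reflection'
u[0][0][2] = 'unit'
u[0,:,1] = ['concept', 'paper', 'appearance']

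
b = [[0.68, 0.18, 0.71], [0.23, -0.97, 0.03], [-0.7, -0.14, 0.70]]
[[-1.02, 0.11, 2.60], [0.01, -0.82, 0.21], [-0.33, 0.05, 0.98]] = b @ [[-0.46, -0.14, 1.12],[-0.15, 0.81, 0.13],[-0.96, 0.09, 2.55]]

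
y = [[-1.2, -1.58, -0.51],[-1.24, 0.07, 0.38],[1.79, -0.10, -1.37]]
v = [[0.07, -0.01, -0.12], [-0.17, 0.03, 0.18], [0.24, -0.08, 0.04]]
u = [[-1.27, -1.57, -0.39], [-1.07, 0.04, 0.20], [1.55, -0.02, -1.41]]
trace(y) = -2.50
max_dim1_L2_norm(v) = 0.26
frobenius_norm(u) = 3.13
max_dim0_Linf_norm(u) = 1.57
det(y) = 1.68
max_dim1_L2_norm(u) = 2.1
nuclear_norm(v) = 0.53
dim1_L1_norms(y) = [3.29, 1.69, 3.26]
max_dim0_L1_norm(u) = 3.89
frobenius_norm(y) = 3.31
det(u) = 1.96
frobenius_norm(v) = 0.38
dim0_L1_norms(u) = [3.89, 1.63, 2.0]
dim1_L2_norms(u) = [2.06, 1.09, 2.1]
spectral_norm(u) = 2.58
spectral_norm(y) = 2.74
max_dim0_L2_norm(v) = 0.3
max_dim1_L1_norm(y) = 3.29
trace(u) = -2.64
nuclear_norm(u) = 4.74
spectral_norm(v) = 0.33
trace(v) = 0.14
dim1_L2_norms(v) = [0.14, 0.25, 0.26]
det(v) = -0.00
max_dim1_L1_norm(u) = 3.23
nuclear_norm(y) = 4.91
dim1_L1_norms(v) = [0.2, 0.38, 0.36]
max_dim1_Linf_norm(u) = 1.57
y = u + v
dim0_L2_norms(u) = [2.27, 1.57, 1.48]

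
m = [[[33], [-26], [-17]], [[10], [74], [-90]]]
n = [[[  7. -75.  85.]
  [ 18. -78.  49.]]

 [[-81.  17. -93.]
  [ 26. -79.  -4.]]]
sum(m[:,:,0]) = -16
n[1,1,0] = 26.0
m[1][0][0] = 10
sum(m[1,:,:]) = -6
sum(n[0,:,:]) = 6.0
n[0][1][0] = 18.0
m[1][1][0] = 74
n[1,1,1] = -79.0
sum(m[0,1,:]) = -26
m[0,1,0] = -26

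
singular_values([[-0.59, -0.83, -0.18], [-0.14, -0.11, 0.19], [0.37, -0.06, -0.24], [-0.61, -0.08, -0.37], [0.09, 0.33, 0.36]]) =[1.24, 0.56, 0.49]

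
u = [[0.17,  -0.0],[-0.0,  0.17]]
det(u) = 0.03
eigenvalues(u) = [0.17, 0.17]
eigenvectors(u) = [[1.00, 0.0], [0.0, 1.00]]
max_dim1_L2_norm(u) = 0.17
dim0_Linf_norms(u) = [0.17, 0.17]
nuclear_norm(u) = 0.34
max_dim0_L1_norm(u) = 0.17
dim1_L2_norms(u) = [0.17, 0.17]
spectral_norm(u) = 0.17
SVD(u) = [[1.0, 0.00], [0.0, 1.00]] @ diag([0.17, 0.17]) @ [[1.0,0.00], [0.00,1.0]]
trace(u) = 0.34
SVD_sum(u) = [[0.17, 0.0], [0.00, 0.0]] + [[0.0,0.00],[0.0,0.17]]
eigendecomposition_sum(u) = [[0.17, 0.0], [0.0, 0.00]] + [[0.00, 0.0], [0.0, 0.17]]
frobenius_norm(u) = 0.24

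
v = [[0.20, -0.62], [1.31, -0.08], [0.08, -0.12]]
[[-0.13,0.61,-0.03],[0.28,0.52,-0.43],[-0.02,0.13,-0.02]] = v@ [[0.23,  0.34,  -0.33], [0.28,  -0.87,  -0.06]]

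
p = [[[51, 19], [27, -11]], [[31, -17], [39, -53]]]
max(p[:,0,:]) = 51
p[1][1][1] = -53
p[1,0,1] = -17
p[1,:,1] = [-17, -53]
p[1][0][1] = -17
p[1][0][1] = -17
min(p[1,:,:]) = -53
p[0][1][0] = 27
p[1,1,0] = 39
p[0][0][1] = 19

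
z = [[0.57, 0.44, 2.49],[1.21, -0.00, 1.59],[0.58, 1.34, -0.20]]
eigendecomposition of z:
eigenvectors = [[0.68+0.00j, 0.80+0.00j, (0.8-0j)],[0.59+0.00j, -0.04-0.25j, (-0.04+0.25j)],[0.43+0.00j, (-0.52+0.16j), -0.52-0.16j]]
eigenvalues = [(2.54+0j), (-1.09+0.36j), (-1.09-0.36j)]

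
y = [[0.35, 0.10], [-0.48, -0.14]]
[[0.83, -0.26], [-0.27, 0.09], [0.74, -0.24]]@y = [[0.42,  0.12], [-0.14,  -0.04], [0.37,  0.11]]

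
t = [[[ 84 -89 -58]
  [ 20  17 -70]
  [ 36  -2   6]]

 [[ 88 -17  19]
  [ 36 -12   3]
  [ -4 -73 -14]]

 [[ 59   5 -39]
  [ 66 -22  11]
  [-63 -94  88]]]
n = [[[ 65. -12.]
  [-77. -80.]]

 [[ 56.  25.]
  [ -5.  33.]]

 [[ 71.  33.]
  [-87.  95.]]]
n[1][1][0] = -5.0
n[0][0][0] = 65.0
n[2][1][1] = 95.0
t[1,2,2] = -14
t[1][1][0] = 36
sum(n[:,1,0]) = -169.0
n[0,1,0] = -77.0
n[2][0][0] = 71.0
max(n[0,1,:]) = -77.0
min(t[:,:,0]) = -63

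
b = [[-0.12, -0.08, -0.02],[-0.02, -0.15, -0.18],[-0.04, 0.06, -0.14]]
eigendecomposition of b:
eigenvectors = [[(0.83+0j), (-0.08-0.55j), -0.08+0.55j], [(0.56+0j), (-0.7+0j), -0.70-0.00j], [(-0.02+0j), (0.13+0.43j), (0.13-0.43j)]]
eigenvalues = [(-0.17+0j), (-0.12+0.1j), (-0.12-0.1j)]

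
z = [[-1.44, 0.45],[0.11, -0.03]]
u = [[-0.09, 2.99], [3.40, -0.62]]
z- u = [[-1.35, -2.54], [-3.29, 0.59]]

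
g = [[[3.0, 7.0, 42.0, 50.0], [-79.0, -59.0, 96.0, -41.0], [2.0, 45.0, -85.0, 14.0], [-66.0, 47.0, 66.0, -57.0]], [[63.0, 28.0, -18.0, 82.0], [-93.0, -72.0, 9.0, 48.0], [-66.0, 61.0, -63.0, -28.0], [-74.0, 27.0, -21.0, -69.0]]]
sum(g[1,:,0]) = -170.0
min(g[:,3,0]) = -74.0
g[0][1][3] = -41.0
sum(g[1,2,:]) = -96.0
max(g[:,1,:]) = 96.0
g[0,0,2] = 42.0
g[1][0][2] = -18.0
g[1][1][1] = -72.0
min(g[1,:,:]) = -93.0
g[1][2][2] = -63.0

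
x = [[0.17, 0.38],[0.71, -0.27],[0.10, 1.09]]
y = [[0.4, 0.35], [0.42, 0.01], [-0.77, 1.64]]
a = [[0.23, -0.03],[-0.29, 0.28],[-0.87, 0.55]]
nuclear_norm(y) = 2.46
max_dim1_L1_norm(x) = 1.19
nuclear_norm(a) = 1.25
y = a + x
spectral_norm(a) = 1.12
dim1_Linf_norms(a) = [0.23, 0.29, 0.87]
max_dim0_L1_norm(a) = 1.39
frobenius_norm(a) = 1.13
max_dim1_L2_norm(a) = 1.03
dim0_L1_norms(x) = [0.98, 1.74]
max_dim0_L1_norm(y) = 2.0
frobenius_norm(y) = 1.93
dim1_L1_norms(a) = [0.26, 0.57, 1.42]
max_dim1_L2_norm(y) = 1.81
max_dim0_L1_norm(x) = 1.74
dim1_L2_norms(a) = [0.23, 0.4, 1.03]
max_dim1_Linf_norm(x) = 1.09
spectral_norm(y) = 1.83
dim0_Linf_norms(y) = [0.77, 1.64]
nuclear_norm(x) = 1.92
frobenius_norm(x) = 1.40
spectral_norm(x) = 1.19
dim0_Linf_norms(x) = [0.71, 1.09]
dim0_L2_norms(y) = [0.96, 1.68]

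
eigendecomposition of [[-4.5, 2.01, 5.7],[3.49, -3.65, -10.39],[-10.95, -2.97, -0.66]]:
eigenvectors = [[-0.16+0.00j, (-0.47-0.15j), -0.47+0.15j], [0.87+0.00j, (0.74+0j), 0.74-0.00j], [-0.46+0.00j, (-0.06-0.46j), -0.06+0.46j]]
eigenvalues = [(1.26+0j), (-5.04+5.8j), (-5.04-5.8j)]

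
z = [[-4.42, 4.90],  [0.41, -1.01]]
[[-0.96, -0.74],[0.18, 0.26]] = z@ [[0.04, -0.22], [-0.16, -0.35]]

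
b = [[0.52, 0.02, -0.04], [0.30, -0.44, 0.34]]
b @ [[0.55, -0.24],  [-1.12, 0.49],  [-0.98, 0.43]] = [[0.3, -0.13], [0.32, -0.14]]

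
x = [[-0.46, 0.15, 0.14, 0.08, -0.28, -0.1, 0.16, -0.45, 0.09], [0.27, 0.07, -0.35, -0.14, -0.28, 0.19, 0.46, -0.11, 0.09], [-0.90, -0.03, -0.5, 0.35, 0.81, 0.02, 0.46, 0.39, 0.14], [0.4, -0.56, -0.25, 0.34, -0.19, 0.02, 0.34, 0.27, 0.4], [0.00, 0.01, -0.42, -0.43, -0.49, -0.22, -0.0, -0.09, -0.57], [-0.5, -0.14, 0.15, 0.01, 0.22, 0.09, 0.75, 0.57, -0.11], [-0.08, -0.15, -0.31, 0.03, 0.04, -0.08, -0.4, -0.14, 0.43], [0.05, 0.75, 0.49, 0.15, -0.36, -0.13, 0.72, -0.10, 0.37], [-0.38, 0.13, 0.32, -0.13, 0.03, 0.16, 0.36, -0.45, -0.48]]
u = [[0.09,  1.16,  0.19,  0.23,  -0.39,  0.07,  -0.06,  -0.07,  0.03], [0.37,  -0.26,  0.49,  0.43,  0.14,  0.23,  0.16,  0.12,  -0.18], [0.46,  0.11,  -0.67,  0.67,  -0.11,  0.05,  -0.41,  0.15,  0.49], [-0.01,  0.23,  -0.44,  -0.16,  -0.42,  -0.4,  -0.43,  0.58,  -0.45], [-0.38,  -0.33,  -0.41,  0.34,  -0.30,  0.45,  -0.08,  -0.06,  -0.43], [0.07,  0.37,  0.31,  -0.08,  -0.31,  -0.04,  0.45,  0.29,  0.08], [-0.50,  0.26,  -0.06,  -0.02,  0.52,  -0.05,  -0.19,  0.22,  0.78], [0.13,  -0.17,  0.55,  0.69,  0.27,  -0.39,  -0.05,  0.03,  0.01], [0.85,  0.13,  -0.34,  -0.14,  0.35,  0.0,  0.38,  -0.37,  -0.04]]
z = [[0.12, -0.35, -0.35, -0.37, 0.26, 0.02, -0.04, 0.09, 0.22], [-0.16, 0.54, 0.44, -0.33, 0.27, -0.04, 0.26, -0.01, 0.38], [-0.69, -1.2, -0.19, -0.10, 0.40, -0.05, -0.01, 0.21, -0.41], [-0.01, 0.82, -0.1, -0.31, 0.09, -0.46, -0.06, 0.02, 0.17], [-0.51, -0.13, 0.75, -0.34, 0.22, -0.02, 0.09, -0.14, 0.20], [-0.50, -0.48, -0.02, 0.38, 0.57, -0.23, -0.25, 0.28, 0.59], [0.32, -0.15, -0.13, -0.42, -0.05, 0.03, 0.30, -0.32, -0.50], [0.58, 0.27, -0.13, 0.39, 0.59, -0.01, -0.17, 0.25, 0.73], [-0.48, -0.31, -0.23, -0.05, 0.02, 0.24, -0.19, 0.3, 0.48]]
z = x @ u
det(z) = 0.00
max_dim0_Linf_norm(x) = 0.9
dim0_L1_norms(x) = [3.04, 1.99, 2.93, 1.66, 2.7, 1.01, 3.65, 2.57, 2.68]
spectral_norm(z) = 2.01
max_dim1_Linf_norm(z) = 1.2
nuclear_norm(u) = 8.88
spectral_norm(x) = 1.76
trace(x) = -1.93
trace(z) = 1.18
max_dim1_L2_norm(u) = 1.27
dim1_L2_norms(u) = [1.27, 0.88, 1.25, 1.15, 1.01, 0.8, 1.13, 1.03, 1.13]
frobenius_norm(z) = 3.24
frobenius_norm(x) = 3.11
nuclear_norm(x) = 7.90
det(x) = 0.02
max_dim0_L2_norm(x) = 1.39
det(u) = 0.24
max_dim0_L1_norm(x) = 3.65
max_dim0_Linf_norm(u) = 1.16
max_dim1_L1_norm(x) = 3.6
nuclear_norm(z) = 7.73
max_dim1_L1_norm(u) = 3.12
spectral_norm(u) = 1.51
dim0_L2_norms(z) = [1.3, 1.72, 1.01, 0.97, 1.02, 0.57, 0.55, 0.64, 1.34]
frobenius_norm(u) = 3.25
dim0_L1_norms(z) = [3.37, 4.25, 2.34, 2.69, 2.47, 1.1, 1.37, 1.62, 3.68]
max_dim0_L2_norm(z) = 1.72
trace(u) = -1.54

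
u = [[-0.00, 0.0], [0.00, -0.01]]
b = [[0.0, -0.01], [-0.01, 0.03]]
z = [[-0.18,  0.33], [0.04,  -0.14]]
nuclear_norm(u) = 0.01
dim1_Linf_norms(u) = [0.0, 0.01]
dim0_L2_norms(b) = [0.01, 0.03]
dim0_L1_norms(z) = [0.22, 0.47]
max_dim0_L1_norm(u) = 0.01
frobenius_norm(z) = 0.40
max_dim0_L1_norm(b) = 0.04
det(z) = 0.01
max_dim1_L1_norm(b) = 0.04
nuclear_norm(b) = 0.04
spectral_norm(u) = 0.01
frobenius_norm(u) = 0.01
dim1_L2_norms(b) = [0.01, 0.03]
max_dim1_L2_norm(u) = 0.01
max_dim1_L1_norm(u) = 0.01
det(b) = -0.00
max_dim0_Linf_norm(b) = 0.03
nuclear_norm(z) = 0.43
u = b @ z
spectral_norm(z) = 0.40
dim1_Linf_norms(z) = [0.33, 0.14]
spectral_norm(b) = 0.03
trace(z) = -0.32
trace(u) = -0.01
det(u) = 0.00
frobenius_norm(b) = 0.03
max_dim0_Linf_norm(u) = 0.01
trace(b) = 0.03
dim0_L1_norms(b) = [0.01, 0.04]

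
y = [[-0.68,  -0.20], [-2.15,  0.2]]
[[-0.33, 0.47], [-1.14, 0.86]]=y @ [[0.52, -0.47],[-0.10, -0.73]]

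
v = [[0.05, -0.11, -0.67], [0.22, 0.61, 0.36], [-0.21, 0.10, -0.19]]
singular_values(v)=[0.91, 0.47, 0.25]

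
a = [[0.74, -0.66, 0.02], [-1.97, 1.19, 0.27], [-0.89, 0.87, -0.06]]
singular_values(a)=[2.79, 0.35, 0.0]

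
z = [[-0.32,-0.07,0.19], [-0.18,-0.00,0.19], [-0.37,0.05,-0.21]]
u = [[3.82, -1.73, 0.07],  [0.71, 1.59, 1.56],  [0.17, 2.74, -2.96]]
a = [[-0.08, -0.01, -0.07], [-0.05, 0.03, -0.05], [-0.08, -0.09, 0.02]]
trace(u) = 2.45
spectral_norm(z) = 0.52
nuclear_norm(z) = 0.92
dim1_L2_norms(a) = [0.11, 0.08, 0.12]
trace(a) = -0.03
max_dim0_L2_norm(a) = 0.12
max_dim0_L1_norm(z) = 0.87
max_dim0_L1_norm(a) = 0.21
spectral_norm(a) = 0.14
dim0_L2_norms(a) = [0.12, 0.1, 0.09]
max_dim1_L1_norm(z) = 0.63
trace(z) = -0.53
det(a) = -0.00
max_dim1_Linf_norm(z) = 0.37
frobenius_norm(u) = 6.27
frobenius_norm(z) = 0.63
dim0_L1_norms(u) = [4.7, 6.06, 4.59]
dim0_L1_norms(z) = [0.87, 0.12, 0.59]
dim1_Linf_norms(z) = [0.32, 0.19, 0.37]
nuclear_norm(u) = 10.50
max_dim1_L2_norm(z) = 0.43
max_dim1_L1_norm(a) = 0.19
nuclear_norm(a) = 0.26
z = a @ u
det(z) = 0.01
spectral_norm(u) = 4.61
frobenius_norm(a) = 0.18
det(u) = -38.28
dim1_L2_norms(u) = [4.19, 2.34, 4.04]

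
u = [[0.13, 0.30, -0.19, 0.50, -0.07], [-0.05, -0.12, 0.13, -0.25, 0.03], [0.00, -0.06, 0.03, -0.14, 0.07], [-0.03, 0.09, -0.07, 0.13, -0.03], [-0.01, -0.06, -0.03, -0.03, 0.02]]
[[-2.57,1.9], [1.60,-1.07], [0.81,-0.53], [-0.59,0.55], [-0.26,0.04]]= u @ [[-2.35, -1.06], [6.03, -2.04], [5.14, -1.11], [-5.78, 5.06], [2.95, 1.29]]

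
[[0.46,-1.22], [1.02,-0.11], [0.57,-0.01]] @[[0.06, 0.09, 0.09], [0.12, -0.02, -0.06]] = [[-0.12, 0.07, 0.11], [0.05, 0.09, 0.10], [0.03, 0.05, 0.05]]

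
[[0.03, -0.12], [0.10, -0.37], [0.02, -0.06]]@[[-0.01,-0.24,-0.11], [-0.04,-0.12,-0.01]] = [[0.0, 0.01, -0.0], [0.01, 0.02, -0.01], [0.0, 0.0, -0.0]]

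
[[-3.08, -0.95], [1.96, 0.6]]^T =[[-3.08, 1.96], [-0.95, 0.60]]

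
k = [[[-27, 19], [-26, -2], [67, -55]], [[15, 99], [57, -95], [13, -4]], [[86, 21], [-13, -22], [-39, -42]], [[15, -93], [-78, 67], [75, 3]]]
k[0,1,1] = -2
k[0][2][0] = 67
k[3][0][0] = 15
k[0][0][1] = 19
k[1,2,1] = -4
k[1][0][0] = 15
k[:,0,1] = [19, 99, 21, -93]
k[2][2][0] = -39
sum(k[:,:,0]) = 145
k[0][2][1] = -55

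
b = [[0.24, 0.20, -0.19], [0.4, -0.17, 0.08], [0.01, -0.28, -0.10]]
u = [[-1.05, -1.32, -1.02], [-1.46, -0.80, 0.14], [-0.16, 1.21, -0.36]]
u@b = [[-0.79,0.3,0.20], [-0.67,-0.2,0.20], [0.44,-0.14,0.16]]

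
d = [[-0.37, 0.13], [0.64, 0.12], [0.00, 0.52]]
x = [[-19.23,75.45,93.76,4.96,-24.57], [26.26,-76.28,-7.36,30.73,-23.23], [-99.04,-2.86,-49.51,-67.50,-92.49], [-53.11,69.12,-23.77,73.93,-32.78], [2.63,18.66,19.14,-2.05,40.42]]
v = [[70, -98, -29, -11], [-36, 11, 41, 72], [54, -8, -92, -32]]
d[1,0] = 0.637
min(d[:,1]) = 0.117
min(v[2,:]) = -92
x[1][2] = -7.36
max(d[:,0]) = 0.637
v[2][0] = 54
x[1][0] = 26.26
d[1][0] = 0.637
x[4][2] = 19.14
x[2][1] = -2.86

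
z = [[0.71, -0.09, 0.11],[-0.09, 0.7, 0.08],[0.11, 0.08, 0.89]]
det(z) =0.421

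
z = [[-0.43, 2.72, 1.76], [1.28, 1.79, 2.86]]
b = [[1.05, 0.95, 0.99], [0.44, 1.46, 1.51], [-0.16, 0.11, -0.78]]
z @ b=[[0.46, 3.76, 2.31], [1.67, 4.14, 1.74]]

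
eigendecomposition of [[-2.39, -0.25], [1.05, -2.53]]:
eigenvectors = [[(0.06+0.43j), (0.06-0.43j)], [(0.9+0j), 0.90-0.00j]]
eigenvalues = [(-2.46+0.51j), (-2.46-0.51j)]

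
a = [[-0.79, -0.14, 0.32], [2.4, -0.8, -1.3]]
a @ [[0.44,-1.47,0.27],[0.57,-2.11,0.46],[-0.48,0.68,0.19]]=[[-0.58, 1.67, -0.22],[1.22, -2.72, 0.03]]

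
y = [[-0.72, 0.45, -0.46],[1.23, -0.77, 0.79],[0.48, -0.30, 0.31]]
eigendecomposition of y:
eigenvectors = [[0.48,-0.56,-0.03], [-0.82,-0.83,0.69], [-0.32,0.07,0.73]]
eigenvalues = [-1.18, -0.0, 0.0]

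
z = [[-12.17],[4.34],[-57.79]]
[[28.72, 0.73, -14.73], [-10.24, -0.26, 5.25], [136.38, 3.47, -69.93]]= z @[[-2.36, -0.06, 1.21]]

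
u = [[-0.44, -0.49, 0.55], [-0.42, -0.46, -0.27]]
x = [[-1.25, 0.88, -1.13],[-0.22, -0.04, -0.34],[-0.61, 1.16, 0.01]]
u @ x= [[0.32, 0.27, 0.67], [0.79, -0.66, 0.63]]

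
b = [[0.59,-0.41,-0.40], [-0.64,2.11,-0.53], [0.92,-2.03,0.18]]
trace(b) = 2.88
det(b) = -0.00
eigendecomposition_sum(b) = [[0.03,-0.08,0.01], [-0.88,2.26,-0.35], [0.76,-1.93,0.3]] + [[0.56, -0.33, -0.41], [0.24, -0.15, -0.18], [0.16, -0.10, -0.12]] + [[0.0,-0.00,-0.0], [0.0,-0.0,-0.00], [0.00,-0.00,-0.0]]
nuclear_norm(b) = 3.92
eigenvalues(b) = [2.59, 0.3, -0.0]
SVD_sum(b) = [[0.20, -0.5, 0.07], [-0.83, 2.07, -0.30], [0.82, -2.05, 0.30]] + [[0.39, 0.09, -0.47], [0.19, 0.04, -0.23], [0.1, 0.02, -0.12]] + [[0.0, 0.00, 0.0], [-0.00, -0.0, -0.00], [-0.00, -0.0, -0.0]]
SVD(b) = [[-0.17, -0.88, -0.45], [0.70, -0.43, 0.57], [-0.69, -0.22, 0.69]] @ diag([3.212654855102578, 0.7052293913348802, 0.0005362679023957176]) @ [[-0.37,0.92,-0.13], [-0.63,-0.14,0.76], [-0.68,-0.37,-0.63]]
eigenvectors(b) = [[-0.03, 0.89, 0.68], [0.76, 0.39, 0.37], [-0.65, 0.25, 0.63]]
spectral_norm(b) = 3.21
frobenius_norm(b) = 3.29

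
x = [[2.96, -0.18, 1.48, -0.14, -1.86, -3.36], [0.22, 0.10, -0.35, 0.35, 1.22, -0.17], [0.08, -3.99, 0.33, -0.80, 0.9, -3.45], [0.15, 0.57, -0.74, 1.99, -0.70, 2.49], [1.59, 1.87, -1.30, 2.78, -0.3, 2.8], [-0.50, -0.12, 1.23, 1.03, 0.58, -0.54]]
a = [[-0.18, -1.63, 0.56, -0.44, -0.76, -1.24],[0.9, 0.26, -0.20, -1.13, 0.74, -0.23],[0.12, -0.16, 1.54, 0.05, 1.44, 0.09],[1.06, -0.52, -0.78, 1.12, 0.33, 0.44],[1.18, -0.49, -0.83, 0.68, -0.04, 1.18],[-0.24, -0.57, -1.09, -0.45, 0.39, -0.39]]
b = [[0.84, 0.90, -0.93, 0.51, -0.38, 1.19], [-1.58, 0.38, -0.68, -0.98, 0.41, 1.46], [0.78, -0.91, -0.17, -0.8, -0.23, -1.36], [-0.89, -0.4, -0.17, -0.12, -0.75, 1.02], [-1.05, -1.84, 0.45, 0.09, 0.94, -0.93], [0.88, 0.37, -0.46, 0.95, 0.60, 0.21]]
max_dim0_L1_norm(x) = 12.81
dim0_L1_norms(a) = [3.68, 3.63, 5.0, 3.87, 3.7, 3.57]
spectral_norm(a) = 2.94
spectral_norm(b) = 3.48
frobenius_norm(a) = 4.73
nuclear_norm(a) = 10.56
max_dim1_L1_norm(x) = 10.64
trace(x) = 4.54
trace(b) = 2.08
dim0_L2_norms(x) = [3.41, 4.45, 2.48, 3.68, 2.58, 6.13]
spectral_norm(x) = 7.88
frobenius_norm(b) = 5.10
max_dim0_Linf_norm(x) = 3.99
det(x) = 1.46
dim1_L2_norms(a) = [2.3, 1.67, 2.12, 1.89, 2.04, 1.44]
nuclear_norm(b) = 10.29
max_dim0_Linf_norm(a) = 1.63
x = a @ b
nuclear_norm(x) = 18.44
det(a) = -12.95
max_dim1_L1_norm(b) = 5.49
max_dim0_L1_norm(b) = 6.17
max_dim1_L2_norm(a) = 2.3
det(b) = -0.14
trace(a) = 2.31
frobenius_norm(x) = 9.76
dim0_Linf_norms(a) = [1.18, 1.63, 1.54, 1.13, 1.44, 1.24]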